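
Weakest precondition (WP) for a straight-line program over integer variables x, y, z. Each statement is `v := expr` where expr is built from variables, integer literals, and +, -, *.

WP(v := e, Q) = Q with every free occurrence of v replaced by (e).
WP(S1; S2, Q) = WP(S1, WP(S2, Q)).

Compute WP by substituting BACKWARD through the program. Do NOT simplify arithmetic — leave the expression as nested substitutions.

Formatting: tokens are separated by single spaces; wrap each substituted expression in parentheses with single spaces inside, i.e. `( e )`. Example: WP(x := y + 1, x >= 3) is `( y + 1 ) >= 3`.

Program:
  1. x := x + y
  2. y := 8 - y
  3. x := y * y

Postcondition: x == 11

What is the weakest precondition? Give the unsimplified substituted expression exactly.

Answer: ( ( 8 - y ) * ( 8 - y ) ) == 11

Derivation:
post: x == 11
stmt 3: x := y * y  -- replace 1 occurrence(s) of x with (y * y)
  => ( y * y ) == 11
stmt 2: y := 8 - y  -- replace 2 occurrence(s) of y with (8 - y)
  => ( ( 8 - y ) * ( 8 - y ) ) == 11
stmt 1: x := x + y  -- replace 0 occurrence(s) of x with (x + y)
  => ( ( 8 - y ) * ( 8 - y ) ) == 11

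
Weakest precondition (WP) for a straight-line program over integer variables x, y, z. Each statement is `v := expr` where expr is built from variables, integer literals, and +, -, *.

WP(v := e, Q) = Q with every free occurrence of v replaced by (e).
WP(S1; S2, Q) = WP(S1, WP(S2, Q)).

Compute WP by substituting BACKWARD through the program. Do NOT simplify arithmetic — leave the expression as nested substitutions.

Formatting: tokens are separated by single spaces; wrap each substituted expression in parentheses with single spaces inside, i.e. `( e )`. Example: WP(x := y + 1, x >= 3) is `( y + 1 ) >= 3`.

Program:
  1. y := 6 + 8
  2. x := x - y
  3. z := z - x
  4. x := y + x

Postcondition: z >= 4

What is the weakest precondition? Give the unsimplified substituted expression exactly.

Answer: ( z - ( x - ( 6 + 8 ) ) ) >= 4

Derivation:
post: z >= 4
stmt 4: x := y + x  -- replace 0 occurrence(s) of x with (y + x)
  => z >= 4
stmt 3: z := z - x  -- replace 1 occurrence(s) of z with (z - x)
  => ( z - x ) >= 4
stmt 2: x := x - y  -- replace 1 occurrence(s) of x with (x - y)
  => ( z - ( x - y ) ) >= 4
stmt 1: y := 6 + 8  -- replace 1 occurrence(s) of y with (6 + 8)
  => ( z - ( x - ( 6 + 8 ) ) ) >= 4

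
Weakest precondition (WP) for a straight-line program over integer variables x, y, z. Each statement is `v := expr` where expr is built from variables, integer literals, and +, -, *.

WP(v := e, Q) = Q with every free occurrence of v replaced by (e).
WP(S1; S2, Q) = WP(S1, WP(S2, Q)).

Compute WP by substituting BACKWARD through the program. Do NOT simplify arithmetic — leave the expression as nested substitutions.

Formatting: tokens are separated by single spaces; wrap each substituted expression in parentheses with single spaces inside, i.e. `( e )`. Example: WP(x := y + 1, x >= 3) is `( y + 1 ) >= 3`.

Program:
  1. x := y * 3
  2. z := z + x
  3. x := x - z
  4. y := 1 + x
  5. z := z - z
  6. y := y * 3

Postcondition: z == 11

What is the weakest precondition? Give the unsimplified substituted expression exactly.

post: z == 11
stmt 6: y := y * 3  -- replace 0 occurrence(s) of y with (y * 3)
  => z == 11
stmt 5: z := z - z  -- replace 1 occurrence(s) of z with (z - z)
  => ( z - z ) == 11
stmt 4: y := 1 + x  -- replace 0 occurrence(s) of y with (1 + x)
  => ( z - z ) == 11
stmt 3: x := x - z  -- replace 0 occurrence(s) of x with (x - z)
  => ( z - z ) == 11
stmt 2: z := z + x  -- replace 2 occurrence(s) of z with (z + x)
  => ( ( z + x ) - ( z + x ) ) == 11
stmt 1: x := y * 3  -- replace 2 occurrence(s) of x with (y * 3)
  => ( ( z + ( y * 3 ) ) - ( z + ( y * 3 ) ) ) == 11

Answer: ( ( z + ( y * 3 ) ) - ( z + ( y * 3 ) ) ) == 11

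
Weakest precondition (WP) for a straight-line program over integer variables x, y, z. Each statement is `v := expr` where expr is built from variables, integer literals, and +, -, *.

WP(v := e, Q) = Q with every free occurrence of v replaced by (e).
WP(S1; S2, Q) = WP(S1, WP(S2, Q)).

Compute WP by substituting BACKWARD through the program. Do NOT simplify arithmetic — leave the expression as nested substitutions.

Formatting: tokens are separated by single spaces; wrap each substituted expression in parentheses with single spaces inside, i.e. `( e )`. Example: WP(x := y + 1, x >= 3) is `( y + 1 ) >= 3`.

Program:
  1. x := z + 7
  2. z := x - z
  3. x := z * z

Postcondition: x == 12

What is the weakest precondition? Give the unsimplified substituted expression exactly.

post: x == 12
stmt 3: x := z * z  -- replace 1 occurrence(s) of x with (z * z)
  => ( z * z ) == 12
stmt 2: z := x - z  -- replace 2 occurrence(s) of z with (x - z)
  => ( ( x - z ) * ( x - z ) ) == 12
stmt 1: x := z + 7  -- replace 2 occurrence(s) of x with (z + 7)
  => ( ( ( z + 7 ) - z ) * ( ( z + 7 ) - z ) ) == 12

Answer: ( ( ( z + 7 ) - z ) * ( ( z + 7 ) - z ) ) == 12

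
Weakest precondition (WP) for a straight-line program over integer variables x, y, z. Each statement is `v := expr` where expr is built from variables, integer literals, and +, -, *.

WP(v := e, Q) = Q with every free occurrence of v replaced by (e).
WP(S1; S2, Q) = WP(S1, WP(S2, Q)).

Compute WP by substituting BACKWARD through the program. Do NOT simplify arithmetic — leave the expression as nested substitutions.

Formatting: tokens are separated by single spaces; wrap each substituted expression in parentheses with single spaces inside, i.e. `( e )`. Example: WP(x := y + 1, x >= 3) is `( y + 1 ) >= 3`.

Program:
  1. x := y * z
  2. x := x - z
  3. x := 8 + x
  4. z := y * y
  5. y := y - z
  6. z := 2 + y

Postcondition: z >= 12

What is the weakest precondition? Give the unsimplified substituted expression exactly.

post: z >= 12
stmt 6: z := 2 + y  -- replace 1 occurrence(s) of z with (2 + y)
  => ( 2 + y ) >= 12
stmt 5: y := y - z  -- replace 1 occurrence(s) of y with (y - z)
  => ( 2 + ( y - z ) ) >= 12
stmt 4: z := y * y  -- replace 1 occurrence(s) of z with (y * y)
  => ( 2 + ( y - ( y * y ) ) ) >= 12
stmt 3: x := 8 + x  -- replace 0 occurrence(s) of x with (8 + x)
  => ( 2 + ( y - ( y * y ) ) ) >= 12
stmt 2: x := x - z  -- replace 0 occurrence(s) of x with (x - z)
  => ( 2 + ( y - ( y * y ) ) ) >= 12
stmt 1: x := y * z  -- replace 0 occurrence(s) of x with (y * z)
  => ( 2 + ( y - ( y * y ) ) ) >= 12

Answer: ( 2 + ( y - ( y * y ) ) ) >= 12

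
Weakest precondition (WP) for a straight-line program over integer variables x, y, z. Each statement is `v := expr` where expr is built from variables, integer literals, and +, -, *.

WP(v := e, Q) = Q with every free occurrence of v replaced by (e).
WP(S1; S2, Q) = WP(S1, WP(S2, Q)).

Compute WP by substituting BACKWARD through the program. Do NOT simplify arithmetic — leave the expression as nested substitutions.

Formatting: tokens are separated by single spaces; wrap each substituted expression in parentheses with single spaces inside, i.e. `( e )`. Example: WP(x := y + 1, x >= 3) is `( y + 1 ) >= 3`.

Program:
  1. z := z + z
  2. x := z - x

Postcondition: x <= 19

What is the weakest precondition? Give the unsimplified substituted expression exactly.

post: x <= 19
stmt 2: x := z - x  -- replace 1 occurrence(s) of x with (z - x)
  => ( z - x ) <= 19
stmt 1: z := z + z  -- replace 1 occurrence(s) of z with (z + z)
  => ( ( z + z ) - x ) <= 19

Answer: ( ( z + z ) - x ) <= 19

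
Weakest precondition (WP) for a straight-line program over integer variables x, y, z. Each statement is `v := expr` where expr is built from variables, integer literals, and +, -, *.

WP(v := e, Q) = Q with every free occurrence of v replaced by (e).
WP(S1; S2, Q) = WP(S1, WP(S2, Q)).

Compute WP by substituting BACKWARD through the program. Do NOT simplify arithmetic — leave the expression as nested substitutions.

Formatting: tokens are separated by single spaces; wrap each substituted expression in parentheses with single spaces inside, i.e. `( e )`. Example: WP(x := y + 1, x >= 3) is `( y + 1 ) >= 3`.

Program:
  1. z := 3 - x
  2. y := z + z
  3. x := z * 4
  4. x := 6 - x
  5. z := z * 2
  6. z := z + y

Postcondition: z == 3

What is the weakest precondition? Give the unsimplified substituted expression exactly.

post: z == 3
stmt 6: z := z + y  -- replace 1 occurrence(s) of z with (z + y)
  => ( z + y ) == 3
stmt 5: z := z * 2  -- replace 1 occurrence(s) of z with (z * 2)
  => ( ( z * 2 ) + y ) == 3
stmt 4: x := 6 - x  -- replace 0 occurrence(s) of x with (6 - x)
  => ( ( z * 2 ) + y ) == 3
stmt 3: x := z * 4  -- replace 0 occurrence(s) of x with (z * 4)
  => ( ( z * 2 ) + y ) == 3
stmt 2: y := z + z  -- replace 1 occurrence(s) of y with (z + z)
  => ( ( z * 2 ) + ( z + z ) ) == 3
stmt 1: z := 3 - x  -- replace 3 occurrence(s) of z with (3 - x)
  => ( ( ( 3 - x ) * 2 ) + ( ( 3 - x ) + ( 3 - x ) ) ) == 3

Answer: ( ( ( 3 - x ) * 2 ) + ( ( 3 - x ) + ( 3 - x ) ) ) == 3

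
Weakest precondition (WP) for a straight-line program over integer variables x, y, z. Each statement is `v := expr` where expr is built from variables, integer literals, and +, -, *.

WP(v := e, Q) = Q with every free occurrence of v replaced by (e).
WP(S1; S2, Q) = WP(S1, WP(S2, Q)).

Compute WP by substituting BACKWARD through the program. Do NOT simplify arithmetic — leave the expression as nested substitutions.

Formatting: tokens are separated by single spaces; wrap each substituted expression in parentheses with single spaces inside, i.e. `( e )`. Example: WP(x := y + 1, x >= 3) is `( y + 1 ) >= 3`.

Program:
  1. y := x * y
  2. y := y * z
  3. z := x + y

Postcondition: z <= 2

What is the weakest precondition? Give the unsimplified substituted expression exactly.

Answer: ( x + ( ( x * y ) * z ) ) <= 2

Derivation:
post: z <= 2
stmt 3: z := x + y  -- replace 1 occurrence(s) of z with (x + y)
  => ( x + y ) <= 2
stmt 2: y := y * z  -- replace 1 occurrence(s) of y with (y * z)
  => ( x + ( y * z ) ) <= 2
stmt 1: y := x * y  -- replace 1 occurrence(s) of y with (x * y)
  => ( x + ( ( x * y ) * z ) ) <= 2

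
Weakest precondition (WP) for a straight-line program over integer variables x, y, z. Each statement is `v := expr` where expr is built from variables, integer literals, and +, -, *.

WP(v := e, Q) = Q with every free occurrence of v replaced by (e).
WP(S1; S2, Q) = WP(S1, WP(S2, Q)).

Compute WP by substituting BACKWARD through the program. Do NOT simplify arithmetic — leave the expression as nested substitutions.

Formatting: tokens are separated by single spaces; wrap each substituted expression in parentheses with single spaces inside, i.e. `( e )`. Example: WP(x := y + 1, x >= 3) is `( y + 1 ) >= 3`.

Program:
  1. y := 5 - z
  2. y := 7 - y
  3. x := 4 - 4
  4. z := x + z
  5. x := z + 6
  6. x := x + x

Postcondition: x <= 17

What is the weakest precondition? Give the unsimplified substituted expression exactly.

Answer: ( ( ( ( 4 - 4 ) + z ) + 6 ) + ( ( ( 4 - 4 ) + z ) + 6 ) ) <= 17

Derivation:
post: x <= 17
stmt 6: x := x + x  -- replace 1 occurrence(s) of x with (x + x)
  => ( x + x ) <= 17
stmt 5: x := z + 6  -- replace 2 occurrence(s) of x with (z + 6)
  => ( ( z + 6 ) + ( z + 6 ) ) <= 17
stmt 4: z := x + z  -- replace 2 occurrence(s) of z with (x + z)
  => ( ( ( x + z ) + 6 ) + ( ( x + z ) + 6 ) ) <= 17
stmt 3: x := 4 - 4  -- replace 2 occurrence(s) of x with (4 - 4)
  => ( ( ( ( 4 - 4 ) + z ) + 6 ) + ( ( ( 4 - 4 ) + z ) + 6 ) ) <= 17
stmt 2: y := 7 - y  -- replace 0 occurrence(s) of y with (7 - y)
  => ( ( ( ( 4 - 4 ) + z ) + 6 ) + ( ( ( 4 - 4 ) + z ) + 6 ) ) <= 17
stmt 1: y := 5 - z  -- replace 0 occurrence(s) of y with (5 - z)
  => ( ( ( ( 4 - 4 ) + z ) + 6 ) + ( ( ( 4 - 4 ) + z ) + 6 ) ) <= 17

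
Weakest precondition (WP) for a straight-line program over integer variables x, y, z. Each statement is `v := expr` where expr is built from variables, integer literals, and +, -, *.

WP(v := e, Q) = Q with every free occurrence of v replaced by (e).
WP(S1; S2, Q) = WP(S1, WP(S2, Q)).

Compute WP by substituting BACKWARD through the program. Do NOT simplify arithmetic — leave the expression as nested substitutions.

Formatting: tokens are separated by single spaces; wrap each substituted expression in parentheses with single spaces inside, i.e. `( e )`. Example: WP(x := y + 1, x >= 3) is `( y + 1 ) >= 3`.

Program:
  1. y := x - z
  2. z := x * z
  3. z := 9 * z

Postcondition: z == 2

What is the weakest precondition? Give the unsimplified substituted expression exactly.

post: z == 2
stmt 3: z := 9 * z  -- replace 1 occurrence(s) of z with (9 * z)
  => ( 9 * z ) == 2
stmt 2: z := x * z  -- replace 1 occurrence(s) of z with (x * z)
  => ( 9 * ( x * z ) ) == 2
stmt 1: y := x - z  -- replace 0 occurrence(s) of y with (x - z)
  => ( 9 * ( x * z ) ) == 2

Answer: ( 9 * ( x * z ) ) == 2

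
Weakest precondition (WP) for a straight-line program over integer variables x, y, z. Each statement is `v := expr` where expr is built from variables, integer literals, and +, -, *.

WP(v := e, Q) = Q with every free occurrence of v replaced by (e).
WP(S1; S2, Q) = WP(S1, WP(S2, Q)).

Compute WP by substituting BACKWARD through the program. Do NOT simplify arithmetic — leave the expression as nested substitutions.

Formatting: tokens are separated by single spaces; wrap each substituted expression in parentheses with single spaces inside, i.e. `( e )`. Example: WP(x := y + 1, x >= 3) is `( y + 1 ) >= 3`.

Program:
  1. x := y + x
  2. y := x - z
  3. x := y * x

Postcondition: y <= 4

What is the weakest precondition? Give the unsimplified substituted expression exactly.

Answer: ( ( y + x ) - z ) <= 4

Derivation:
post: y <= 4
stmt 3: x := y * x  -- replace 0 occurrence(s) of x with (y * x)
  => y <= 4
stmt 2: y := x - z  -- replace 1 occurrence(s) of y with (x - z)
  => ( x - z ) <= 4
stmt 1: x := y + x  -- replace 1 occurrence(s) of x with (y + x)
  => ( ( y + x ) - z ) <= 4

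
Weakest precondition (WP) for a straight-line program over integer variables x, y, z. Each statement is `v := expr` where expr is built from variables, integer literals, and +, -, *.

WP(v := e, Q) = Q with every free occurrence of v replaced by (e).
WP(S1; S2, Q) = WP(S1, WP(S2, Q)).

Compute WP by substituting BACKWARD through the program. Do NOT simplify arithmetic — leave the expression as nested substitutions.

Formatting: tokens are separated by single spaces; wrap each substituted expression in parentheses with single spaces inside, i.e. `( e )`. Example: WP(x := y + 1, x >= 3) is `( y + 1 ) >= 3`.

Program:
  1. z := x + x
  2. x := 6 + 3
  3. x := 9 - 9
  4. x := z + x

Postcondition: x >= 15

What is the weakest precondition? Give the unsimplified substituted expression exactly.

Answer: ( ( x + x ) + ( 9 - 9 ) ) >= 15

Derivation:
post: x >= 15
stmt 4: x := z + x  -- replace 1 occurrence(s) of x with (z + x)
  => ( z + x ) >= 15
stmt 3: x := 9 - 9  -- replace 1 occurrence(s) of x with (9 - 9)
  => ( z + ( 9 - 9 ) ) >= 15
stmt 2: x := 6 + 3  -- replace 0 occurrence(s) of x with (6 + 3)
  => ( z + ( 9 - 9 ) ) >= 15
stmt 1: z := x + x  -- replace 1 occurrence(s) of z with (x + x)
  => ( ( x + x ) + ( 9 - 9 ) ) >= 15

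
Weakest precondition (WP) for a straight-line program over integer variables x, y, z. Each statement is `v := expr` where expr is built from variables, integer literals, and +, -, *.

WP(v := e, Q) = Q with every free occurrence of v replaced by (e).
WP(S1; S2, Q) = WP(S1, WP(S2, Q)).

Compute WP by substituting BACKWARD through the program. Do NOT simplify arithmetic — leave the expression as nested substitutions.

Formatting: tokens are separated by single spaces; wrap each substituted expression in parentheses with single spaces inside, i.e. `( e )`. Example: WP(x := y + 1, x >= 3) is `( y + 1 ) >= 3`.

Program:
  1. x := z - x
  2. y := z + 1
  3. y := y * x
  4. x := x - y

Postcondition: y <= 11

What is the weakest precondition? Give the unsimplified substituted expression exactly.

post: y <= 11
stmt 4: x := x - y  -- replace 0 occurrence(s) of x with (x - y)
  => y <= 11
stmt 3: y := y * x  -- replace 1 occurrence(s) of y with (y * x)
  => ( y * x ) <= 11
stmt 2: y := z + 1  -- replace 1 occurrence(s) of y with (z + 1)
  => ( ( z + 1 ) * x ) <= 11
stmt 1: x := z - x  -- replace 1 occurrence(s) of x with (z - x)
  => ( ( z + 1 ) * ( z - x ) ) <= 11

Answer: ( ( z + 1 ) * ( z - x ) ) <= 11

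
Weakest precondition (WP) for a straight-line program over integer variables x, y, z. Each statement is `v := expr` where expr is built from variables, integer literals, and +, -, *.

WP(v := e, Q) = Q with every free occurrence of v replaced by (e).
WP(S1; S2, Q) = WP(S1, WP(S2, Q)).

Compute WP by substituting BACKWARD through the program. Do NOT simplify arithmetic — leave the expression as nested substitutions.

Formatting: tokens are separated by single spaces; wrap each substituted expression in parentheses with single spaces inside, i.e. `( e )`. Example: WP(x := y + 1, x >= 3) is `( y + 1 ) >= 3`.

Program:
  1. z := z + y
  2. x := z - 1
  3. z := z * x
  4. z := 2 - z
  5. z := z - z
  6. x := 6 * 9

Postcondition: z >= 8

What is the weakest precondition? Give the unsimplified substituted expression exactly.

post: z >= 8
stmt 6: x := 6 * 9  -- replace 0 occurrence(s) of x with (6 * 9)
  => z >= 8
stmt 5: z := z - z  -- replace 1 occurrence(s) of z with (z - z)
  => ( z - z ) >= 8
stmt 4: z := 2 - z  -- replace 2 occurrence(s) of z with (2 - z)
  => ( ( 2 - z ) - ( 2 - z ) ) >= 8
stmt 3: z := z * x  -- replace 2 occurrence(s) of z with (z * x)
  => ( ( 2 - ( z * x ) ) - ( 2 - ( z * x ) ) ) >= 8
stmt 2: x := z - 1  -- replace 2 occurrence(s) of x with (z - 1)
  => ( ( 2 - ( z * ( z - 1 ) ) ) - ( 2 - ( z * ( z - 1 ) ) ) ) >= 8
stmt 1: z := z + y  -- replace 4 occurrence(s) of z with (z + y)
  => ( ( 2 - ( ( z + y ) * ( ( z + y ) - 1 ) ) ) - ( 2 - ( ( z + y ) * ( ( z + y ) - 1 ) ) ) ) >= 8

Answer: ( ( 2 - ( ( z + y ) * ( ( z + y ) - 1 ) ) ) - ( 2 - ( ( z + y ) * ( ( z + y ) - 1 ) ) ) ) >= 8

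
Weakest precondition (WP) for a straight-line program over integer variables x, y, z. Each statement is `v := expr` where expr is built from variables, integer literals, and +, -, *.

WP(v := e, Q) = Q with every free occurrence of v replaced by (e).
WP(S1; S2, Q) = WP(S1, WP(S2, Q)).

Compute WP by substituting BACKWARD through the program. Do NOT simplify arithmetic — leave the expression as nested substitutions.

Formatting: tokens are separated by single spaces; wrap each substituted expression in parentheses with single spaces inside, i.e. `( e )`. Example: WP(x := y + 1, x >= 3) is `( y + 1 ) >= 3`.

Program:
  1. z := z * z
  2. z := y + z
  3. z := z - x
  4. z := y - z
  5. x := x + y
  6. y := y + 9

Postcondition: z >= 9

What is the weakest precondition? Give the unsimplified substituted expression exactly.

post: z >= 9
stmt 6: y := y + 9  -- replace 0 occurrence(s) of y with (y + 9)
  => z >= 9
stmt 5: x := x + y  -- replace 0 occurrence(s) of x with (x + y)
  => z >= 9
stmt 4: z := y - z  -- replace 1 occurrence(s) of z with (y - z)
  => ( y - z ) >= 9
stmt 3: z := z - x  -- replace 1 occurrence(s) of z with (z - x)
  => ( y - ( z - x ) ) >= 9
stmt 2: z := y + z  -- replace 1 occurrence(s) of z with (y + z)
  => ( y - ( ( y + z ) - x ) ) >= 9
stmt 1: z := z * z  -- replace 1 occurrence(s) of z with (z * z)
  => ( y - ( ( y + ( z * z ) ) - x ) ) >= 9

Answer: ( y - ( ( y + ( z * z ) ) - x ) ) >= 9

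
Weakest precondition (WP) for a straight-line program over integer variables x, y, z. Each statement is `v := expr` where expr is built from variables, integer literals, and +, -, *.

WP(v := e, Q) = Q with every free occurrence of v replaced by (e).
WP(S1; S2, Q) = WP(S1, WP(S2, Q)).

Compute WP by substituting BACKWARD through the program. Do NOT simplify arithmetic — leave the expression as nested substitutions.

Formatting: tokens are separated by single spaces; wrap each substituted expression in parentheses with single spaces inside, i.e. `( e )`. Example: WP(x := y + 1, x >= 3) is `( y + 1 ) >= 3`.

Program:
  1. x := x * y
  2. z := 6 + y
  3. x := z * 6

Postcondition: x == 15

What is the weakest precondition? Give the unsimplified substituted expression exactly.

post: x == 15
stmt 3: x := z * 6  -- replace 1 occurrence(s) of x with (z * 6)
  => ( z * 6 ) == 15
stmt 2: z := 6 + y  -- replace 1 occurrence(s) of z with (6 + y)
  => ( ( 6 + y ) * 6 ) == 15
stmt 1: x := x * y  -- replace 0 occurrence(s) of x with (x * y)
  => ( ( 6 + y ) * 6 ) == 15

Answer: ( ( 6 + y ) * 6 ) == 15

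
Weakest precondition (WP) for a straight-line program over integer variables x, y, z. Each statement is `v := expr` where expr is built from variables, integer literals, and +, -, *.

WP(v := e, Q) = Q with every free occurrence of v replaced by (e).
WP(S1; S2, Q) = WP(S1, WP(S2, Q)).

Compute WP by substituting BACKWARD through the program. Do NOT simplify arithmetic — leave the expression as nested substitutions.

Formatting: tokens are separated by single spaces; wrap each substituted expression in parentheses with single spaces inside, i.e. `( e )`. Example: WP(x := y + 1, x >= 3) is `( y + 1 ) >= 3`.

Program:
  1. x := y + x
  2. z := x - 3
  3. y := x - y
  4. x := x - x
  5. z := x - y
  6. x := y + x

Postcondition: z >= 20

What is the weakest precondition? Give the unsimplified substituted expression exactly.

Answer: ( ( ( y + x ) - ( y + x ) ) - ( ( y + x ) - y ) ) >= 20

Derivation:
post: z >= 20
stmt 6: x := y + x  -- replace 0 occurrence(s) of x with (y + x)
  => z >= 20
stmt 5: z := x - y  -- replace 1 occurrence(s) of z with (x - y)
  => ( x - y ) >= 20
stmt 4: x := x - x  -- replace 1 occurrence(s) of x with (x - x)
  => ( ( x - x ) - y ) >= 20
stmt 3: y := x - y  -- replace 1 occurrence(s) of y with (x - y)
  => ( ( x - x ) - ( x - y ) ) >= 20
stmt 2: z := x - 3  -- replace 0 occurrence(s) of z with (x - 3)
  => ( ( x - x ) - ( x - y ) ) >= 20
stmt 1: x := y + x  -- replace 3 occurrence(s) of x with (y + x)
  => ( ( ( y + x ) - ( y + x ) ) - ( ( y + x ) - y ) ) >= 20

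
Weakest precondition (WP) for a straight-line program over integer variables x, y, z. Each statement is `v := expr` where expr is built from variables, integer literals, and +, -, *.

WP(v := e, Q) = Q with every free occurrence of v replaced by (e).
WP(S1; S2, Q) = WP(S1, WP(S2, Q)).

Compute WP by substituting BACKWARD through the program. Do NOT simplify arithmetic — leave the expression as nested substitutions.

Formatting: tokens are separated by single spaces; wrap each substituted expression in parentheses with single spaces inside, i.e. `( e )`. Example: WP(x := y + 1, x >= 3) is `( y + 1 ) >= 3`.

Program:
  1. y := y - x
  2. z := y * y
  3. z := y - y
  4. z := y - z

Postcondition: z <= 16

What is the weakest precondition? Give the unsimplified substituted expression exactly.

Answer: ( ( y - x ) - ( ( y - x ) - ( y - x ) ) ) <= 16

Derivation:
post: z <= 16
stmt 4: z := y - z  -- replace 1 occurrence(s) of z with (y - z)
  => ( y - z ) <= 16
stmt 3: z := y - y  -- replace 1 occurrence(s) of z with (y - y)
  => ( y - ( y - y ) ) <= 16
stmt 2: z := y * y  -- replace 0 occurrence(s) of z with (y * y)
  => ( y - ( y - y ) ) <= 16
stmt 1: y := y - x  -- replace 3 occurrence(s) of y with (y - x)
  => ( ( y - x ) - ( ( y - x ) - ( y - x ) ) ) <= 16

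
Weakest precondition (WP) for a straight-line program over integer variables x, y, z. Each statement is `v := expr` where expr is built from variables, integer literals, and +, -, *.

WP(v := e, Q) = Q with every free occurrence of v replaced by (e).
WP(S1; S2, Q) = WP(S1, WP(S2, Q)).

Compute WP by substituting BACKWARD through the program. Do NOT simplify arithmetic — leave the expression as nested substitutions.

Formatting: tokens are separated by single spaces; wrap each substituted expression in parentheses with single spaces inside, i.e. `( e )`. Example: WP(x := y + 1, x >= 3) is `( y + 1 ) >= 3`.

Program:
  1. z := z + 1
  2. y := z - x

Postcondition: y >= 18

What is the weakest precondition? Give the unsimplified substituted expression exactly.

Answer: ( ( z + 1 ) - x ) >= 18

Derivation:
post: y >= 18
stmt 2: y := z - x  -- replace 1 occurrence(s) of y with (z - x)
  => ( z - x ) >= 18
stmt 1: z := z + 1  -- replace 1 occurrence(s) of z with (z + 1)
  => ( ( z + 1 ) - x ) >= 18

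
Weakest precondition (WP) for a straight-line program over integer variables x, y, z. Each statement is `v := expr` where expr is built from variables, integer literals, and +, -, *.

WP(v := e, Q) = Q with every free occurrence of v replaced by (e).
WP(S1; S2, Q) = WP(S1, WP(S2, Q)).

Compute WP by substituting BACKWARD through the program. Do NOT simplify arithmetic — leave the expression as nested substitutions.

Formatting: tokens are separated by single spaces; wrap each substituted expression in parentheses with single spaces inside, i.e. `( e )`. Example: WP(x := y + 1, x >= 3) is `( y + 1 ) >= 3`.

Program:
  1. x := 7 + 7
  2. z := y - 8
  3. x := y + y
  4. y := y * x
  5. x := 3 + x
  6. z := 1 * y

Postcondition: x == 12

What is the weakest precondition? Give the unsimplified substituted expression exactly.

post: x == 12
stmt 6: z := 1 * y  -- replace 0 occurrence(s) of z with (1 * y)
  => x == 12
stmt 5: x := 3 + x  -- replace 1 occurrence(s) of x with (3 + x)
  => ( 3 + x ) == 12
stmt 4: y := y * x  -- replace 0 occurrence(s) of y with (y * x)
  => ( 3 + x ) == 12
stmt 3: x := y + y  -- replace 1 occurrence(s) of x with (y + y)
  => ( 3 + ( y + y ) ) == 12
stmt 2: z := y - 8  -- replace 0 occurrence(s) of z with (y - 8)
  => ( 3 + ( y + y ) ) == 12
stmt 1: x := 7 + 7  -- replace 0 occurrence(s) of x with (7 + 7)
  => ( 3 + ( y + y ) ) == 12

Answer: ( 3 + ( y + y ) ) == 12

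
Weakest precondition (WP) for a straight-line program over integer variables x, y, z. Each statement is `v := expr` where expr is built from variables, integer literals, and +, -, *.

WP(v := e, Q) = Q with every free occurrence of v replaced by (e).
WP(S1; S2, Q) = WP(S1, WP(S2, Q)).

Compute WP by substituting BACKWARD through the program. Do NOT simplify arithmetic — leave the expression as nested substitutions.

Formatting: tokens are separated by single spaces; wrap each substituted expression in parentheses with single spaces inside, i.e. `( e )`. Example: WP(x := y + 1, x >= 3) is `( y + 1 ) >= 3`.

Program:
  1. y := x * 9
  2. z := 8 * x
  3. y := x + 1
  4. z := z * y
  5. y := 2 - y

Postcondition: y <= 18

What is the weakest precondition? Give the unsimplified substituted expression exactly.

post: y <= 18
stmt 5: y := 2 - y  -- replace 1 occurrence(s) of y with (2 - y)
  => ( 2 - y ) <= 18
stmt 4: z := z * y  -- replace 0 occurrence(s) of z with (z * y)
  => ( 2 - y ) <= 18
stmt 3: y := x + 1  -- replace 1 occurrence(s) of y with (x + 1)
  => ( 2 - ( x + 1 ) ) <= 18
stmt 2: z := 8 * x  -- replace 0 occurrence(s) of z with (8 * x)
  => ( 2 - ( x + 1 ) ) <= 18
stmt 1: y := x * 9  -- replace 0 occurrence(s) of y with (x * 9)
  => ( 2 - ( x + 1 ) ) <= 18

Answer: ( 2 - ( x + 1 ) ) <= 18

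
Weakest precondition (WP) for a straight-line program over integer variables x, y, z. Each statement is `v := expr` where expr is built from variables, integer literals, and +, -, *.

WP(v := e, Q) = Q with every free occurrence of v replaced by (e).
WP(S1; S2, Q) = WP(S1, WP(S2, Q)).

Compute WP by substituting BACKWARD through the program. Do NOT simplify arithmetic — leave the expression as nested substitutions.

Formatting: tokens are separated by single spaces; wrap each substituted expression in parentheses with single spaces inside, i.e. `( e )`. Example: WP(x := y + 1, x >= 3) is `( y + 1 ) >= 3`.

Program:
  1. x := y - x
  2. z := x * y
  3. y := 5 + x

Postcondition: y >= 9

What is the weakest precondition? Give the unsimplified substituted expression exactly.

post: y >= 9
stmt 3: y := 5 + x  -- replace 1 occurrence(s) of y with (5 + x)
  => ( 5 + x ) >= 9
stmt 2: z := x * y  -- replace 0 occurrence(s) of z with (x * y)
  => ( 5 + x ) >= 9
stmt 1: x := y - x  -- replace 1 occurrence(s) of x with (y - x)
  => ( 5 + ( y - x ) ) >= 9

Answer: ( 5 + ( y - x ) ) >= 9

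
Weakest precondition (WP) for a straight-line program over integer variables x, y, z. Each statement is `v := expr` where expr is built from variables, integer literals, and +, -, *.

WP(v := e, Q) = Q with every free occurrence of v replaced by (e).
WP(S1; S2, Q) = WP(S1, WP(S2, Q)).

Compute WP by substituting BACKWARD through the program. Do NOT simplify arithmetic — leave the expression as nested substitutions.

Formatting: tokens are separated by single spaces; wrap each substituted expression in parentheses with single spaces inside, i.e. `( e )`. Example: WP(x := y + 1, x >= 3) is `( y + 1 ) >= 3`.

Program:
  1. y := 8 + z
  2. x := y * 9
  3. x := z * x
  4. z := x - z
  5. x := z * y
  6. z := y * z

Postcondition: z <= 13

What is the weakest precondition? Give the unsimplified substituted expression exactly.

Answer: ( ( 8 + z ) * ( ( z * ( ( 8 + z ) * 9 ) ) - z ) ) <= 13

Derivation:
post: z <= 13
stmt 6: z := y * z  -- replace 1 occurrence(s) of z with (y * z)
  => ( y * z ) <= 13
stmt 5: x := z * y  -- replace 0 occurrence(s) of x with (z * y)
  => ( y * z ) <= 13
stmt 4: z := x - z  -- replace 1 occurrence(s) of z with (x - z)
  => ( y * ( x - z ) ) <= 13
stmt 3: x := z * x  -- replace 1 occurrence(s) of x with (z * x)
  => ( y * ( ( z * x ) - z ) ) <= 13
stmt 2: x := y * 9  -- replace 1 occurrence(s) of x with (y * 9)
  => ( y * ( ( z * ( y * 9 ) ) - z ) ) <= 13
stmt 1: y := 8 + z  -- replace 2 occurrence(s) of y with (8 + z)
  => ( ( 8 + z ) * ( ( z * ( ( 8 + z ) * 9 ) ) - z ) ) <= 13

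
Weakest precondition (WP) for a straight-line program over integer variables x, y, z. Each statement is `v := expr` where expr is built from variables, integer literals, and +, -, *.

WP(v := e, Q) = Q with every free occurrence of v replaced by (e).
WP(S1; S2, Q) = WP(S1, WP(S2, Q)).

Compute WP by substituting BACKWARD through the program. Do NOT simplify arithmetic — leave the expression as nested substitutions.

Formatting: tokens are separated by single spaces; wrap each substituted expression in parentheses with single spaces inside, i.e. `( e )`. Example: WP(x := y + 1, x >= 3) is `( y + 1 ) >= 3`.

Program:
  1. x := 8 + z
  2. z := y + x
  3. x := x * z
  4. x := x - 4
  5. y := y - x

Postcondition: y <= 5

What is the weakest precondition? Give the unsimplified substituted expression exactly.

post: y <= 5
stmt 5: y := y - x  -- replace 1 occurrence(s) of y with (y - x)
  => ( y - x ) <= 5
stmt 4: x := x - 4  -- replace 1 occurrence(s) of x with (x - 4)
  => ( y - ( x - 4 ) ) <= 5
stmt 3: x := x * z  -- replace 1 occurrence(s) of x with (x * z)
  => ( y - ( ( x * z ) - 4 ) ) <= 5
stmt 2: z := y + x  -- replace 1 occurrence(s) of z with (y + x)
  => ( y - ( ( x * ( y + x ) ) - 4 ) ) <= 5
stmt 1: x := 8 + z  -- replace 2 occurrence(s) of x with (8 + z)
  => ( y - ( ( ( 8 + z ) * ( y + ( 8 + z ) ) ) - 4 ) ) <= 5

Answer: ( y - ( ( ( 8 + z ) * ( y + ( 8 + z ) ) ) - 4 ) ) <= 5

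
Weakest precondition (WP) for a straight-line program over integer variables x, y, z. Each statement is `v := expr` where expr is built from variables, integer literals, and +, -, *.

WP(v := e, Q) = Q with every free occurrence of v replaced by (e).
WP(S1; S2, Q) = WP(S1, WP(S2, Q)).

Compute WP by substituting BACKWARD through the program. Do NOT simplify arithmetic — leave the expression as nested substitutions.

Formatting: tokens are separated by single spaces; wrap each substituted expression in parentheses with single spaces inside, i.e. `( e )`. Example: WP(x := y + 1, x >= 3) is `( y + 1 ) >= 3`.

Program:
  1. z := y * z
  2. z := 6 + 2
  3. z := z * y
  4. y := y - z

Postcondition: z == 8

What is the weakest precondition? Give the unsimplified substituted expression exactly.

post: z == 8
stmt 4: y := y - z  -- replace 0 occurrence(s) of y with (y - z)
  => z == 8
stmt 3: z := z * y  -- replace 1 occurrence(s) of z with (z * y)
  => ( z * y ) == 8
stmt 2: z := 6 + 2  -- replace 1 occurrence(s) of z with (6 + 2)
  => ( ( 6 + 2 ) * y ) == 8
stmt 1: z := y * z  -- replace 0 occurrence(s) of z with (y * z)
  => ( ( 6 + 2 ) * y ) == 8

Answer: ( ( 6 + 2 ) * y ) == 8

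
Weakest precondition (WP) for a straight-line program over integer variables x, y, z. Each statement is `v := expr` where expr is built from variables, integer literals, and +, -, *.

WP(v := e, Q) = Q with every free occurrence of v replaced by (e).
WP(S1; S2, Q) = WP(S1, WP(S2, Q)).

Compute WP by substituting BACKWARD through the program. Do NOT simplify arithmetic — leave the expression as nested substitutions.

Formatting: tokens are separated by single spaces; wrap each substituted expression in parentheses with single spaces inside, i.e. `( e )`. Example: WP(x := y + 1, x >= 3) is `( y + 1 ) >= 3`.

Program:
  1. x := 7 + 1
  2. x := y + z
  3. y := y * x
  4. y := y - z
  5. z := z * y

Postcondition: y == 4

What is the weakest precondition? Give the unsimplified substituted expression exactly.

Answer: ( ( y * ( y + z ) ) - z ) == 4

Derivation:
post: y == 4
stmt 5: z := z * y  -- replace 0 occurrence(s) of z with (z * y)
  => y == 4
stmt 4: y := y - z  -- replace 1 occurrence(s) of y with (y - z)
  => ( y - z ) == 4
stmt 3: y := y * x  -- replace 1 occurrence(s) of y with (y * x)
  => ( ( y * x ) - z ) == 4
stmt 2: x := y + z  -- replace 1 occurrence(s) of x with (y + z)
  => ( ( y * ( y + z ) ) - z ) == 4
stmt 1: x := 7 + 1  -- replace 0 occurrence(s) of x with (7 + 1)
  => ( ( y * ( y + z ) ) - z ) == 4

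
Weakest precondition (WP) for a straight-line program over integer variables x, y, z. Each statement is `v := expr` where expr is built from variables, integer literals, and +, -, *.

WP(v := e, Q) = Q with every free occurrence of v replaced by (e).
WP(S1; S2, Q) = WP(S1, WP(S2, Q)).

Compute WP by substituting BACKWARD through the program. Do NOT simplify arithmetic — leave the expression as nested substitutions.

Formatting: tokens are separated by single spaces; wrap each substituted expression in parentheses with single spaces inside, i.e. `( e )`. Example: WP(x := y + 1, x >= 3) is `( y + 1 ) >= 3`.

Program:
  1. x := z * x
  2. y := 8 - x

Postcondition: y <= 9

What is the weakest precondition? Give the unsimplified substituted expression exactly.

post: y <= 9
stmt 2: y := 8 - x  -- replace 1 occurrence(s) of y with (8 - x)
  => ( 8 - x ) <= 9
stmt 1: x := z * x  -- replace 1 occurrence(s) of x with (z * x)
  => ( 8 - ( z * x ) ) <= 9

Answer: ( 8 - ( z * x ) ) <= 9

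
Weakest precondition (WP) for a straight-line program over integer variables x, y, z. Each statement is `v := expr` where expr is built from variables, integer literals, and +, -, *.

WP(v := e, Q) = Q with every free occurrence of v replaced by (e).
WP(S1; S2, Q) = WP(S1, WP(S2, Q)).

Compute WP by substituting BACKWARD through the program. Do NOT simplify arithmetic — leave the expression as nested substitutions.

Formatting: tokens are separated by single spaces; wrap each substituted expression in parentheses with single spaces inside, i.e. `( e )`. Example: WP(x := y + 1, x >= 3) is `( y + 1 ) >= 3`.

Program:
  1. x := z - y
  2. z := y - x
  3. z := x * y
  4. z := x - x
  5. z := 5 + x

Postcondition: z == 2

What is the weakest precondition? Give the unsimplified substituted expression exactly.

Answer: ( 5 + ( z - y ) ) == 2

Derivation:
post: z == 2
stmt 5: z := 5 + x  -- replace 1 occurrence(s) of z with (5 + x)
  => ( 5 + x ) == 2
stmt 4: z := x - x  -- replace 0 occurrence(s) of z with (x - x)
  => ( 5 + x ) == 2
stmt 3: z := x * y  -- replace 0 occurrence(s) of z with (x * y)
  => ( 5 + x ) == 2
stmt 2: z := y - x  -- replace 0 occurrence(s) of z with (y - x)
  => ( 5 + x ) == 2
stmt 1: x := z - y  -- replace 1 occurrence(s) of x with (z - y)
  => ( 5 + ( z - y ) ) == 2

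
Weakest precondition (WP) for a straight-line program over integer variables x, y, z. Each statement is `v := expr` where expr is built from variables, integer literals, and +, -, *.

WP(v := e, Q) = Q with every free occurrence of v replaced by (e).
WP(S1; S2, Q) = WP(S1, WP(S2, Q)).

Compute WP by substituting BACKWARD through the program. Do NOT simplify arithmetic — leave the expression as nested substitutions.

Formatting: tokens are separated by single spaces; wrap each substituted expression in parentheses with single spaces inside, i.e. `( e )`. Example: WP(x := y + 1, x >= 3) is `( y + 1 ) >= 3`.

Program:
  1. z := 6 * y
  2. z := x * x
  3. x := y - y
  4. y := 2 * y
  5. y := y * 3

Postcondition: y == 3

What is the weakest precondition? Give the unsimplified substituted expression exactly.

post: y == 3
stmt 5: y := y * 3  -- replace 1 occurrence(s) of y with (y * 3)
  => ( y * 3 ) == 3
stmt 4: y := 2 * y  -- replace 1 occurrence(s) of y with (2 * y)
  => ( ( 2 * y ) * 3 ) == 3
stmt 3: x := y - y  -- replace 0 occurrence(s) of x with (y - y)
  => ( ( 2 * y ) * 3 ) == 3
stmt 2: z := x * x  -- replace 0 occurrence(s) of z with (x * x)
  => ( ( 2 * y ) * 3 ) == 3
stmt 1: z := 6 * y  -- replace 0 occurrence(s) of z with (6 * y)
  => ( ( 2 * y ) * 3 ) == 3

Answer: ( ( 2 * y ) * 3 ) == 3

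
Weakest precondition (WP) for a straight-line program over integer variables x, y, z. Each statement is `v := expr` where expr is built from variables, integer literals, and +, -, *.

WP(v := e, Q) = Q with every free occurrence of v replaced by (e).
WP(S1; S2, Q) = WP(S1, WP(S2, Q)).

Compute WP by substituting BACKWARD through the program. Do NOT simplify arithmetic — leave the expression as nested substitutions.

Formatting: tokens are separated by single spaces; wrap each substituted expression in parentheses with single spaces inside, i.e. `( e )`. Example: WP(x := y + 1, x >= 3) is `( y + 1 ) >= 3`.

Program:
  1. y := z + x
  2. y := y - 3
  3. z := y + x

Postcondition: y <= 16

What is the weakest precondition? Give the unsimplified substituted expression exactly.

post: y <= 16
stmt 3: z := y + x  -- replace 0 occurrence(s) of z with (y + x)
  => y <= 16
stmt 2: y := y - 3  -- replace 1 occurrence(s) of y with (y - 3)
  => ( y - 3 ) <= 16
stmt 1: y := z + x  -- replace 1 occurrence(s) of y with (z + x)
  => ( ( z + x ) - 3 ) <= 16

Answer: ( ( z + x ) - 3 ) <= 16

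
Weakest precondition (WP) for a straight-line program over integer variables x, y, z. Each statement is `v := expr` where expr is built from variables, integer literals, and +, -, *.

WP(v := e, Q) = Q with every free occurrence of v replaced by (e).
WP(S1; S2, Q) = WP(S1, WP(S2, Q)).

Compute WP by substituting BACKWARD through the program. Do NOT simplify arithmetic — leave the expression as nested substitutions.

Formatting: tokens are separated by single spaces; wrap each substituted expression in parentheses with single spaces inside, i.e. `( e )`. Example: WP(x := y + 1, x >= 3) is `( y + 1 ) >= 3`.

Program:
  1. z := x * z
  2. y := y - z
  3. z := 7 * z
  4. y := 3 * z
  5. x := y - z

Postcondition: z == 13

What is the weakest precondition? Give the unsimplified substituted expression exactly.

post: z == 13
stmt 5: x := y - z  -- replace 0 occurrence(s) of x with (y - z)
  => z == 13
stmt 4: y := 3 * z  -- replace 0 occurrence(s) of y with (3 * z)
  => z == 13
stmt 3: z := 7 * z  -- replace 1 occurrence(s) of z with (7 * z)
  => ( 7 * z ) == 13
stmt 2: y := y - z  -- replace 0 occurrence(s) of y with (y - z)
  => ( 7 * z ) == 13
stmt 1: z := x * z  -- replace 1 occurrence(s) of z with (x * z)
  => ( 7 * ( x * z ) ) == 13

Answer: ( 7 * ( x * z ) ) == 13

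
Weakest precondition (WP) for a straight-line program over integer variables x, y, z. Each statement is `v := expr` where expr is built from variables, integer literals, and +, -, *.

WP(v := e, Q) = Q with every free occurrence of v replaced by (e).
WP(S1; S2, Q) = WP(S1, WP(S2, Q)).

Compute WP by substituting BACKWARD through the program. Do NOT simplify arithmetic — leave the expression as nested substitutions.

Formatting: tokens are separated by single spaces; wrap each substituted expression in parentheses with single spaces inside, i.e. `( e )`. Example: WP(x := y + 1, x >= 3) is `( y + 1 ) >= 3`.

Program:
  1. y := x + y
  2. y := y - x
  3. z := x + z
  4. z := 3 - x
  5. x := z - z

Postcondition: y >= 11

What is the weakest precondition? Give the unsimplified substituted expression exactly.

Answer: ( ( x + y ) - x ) >= 11

Derivation:
post: y >= 11
stmt 5: x := z - z  -- replace 0 occurrence(s) of x with (z - z)
  => y >= 11
stmt 4: z := 3 - x  -- replace 0 occurrence(s) of z with (3 - x)
  => y >= 11
stmt 3: z := x + z  -- replace 0 occurrence(s) of z with (x + z)
  => y >= 11
stmt 2: y := y - x  -- replace 1 occurrence(s) of y with (y - x)
  => ( y - x ) >= 11
stmt 1: y := x + y  -- replace 1 occurrence(s) of y with (x + y)
  => ( ( x + y ) - x ) >= 11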